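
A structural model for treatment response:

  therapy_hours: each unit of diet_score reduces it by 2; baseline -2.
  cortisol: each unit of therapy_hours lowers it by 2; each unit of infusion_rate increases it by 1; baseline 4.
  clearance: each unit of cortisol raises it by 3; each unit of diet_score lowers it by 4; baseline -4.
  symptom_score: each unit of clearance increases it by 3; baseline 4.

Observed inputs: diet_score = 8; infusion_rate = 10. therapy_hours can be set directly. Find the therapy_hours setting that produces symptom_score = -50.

Intervening on therapy_hours fixes its value directly, overriding its dependence on diet_score.
Substituting into the cortisol equation gives cortisol = -2*therapy_hours + 14.
So clearance = -6*therapy_hours + 6.
Substituting into the symptom_score equation gives symptom_score = -18*therapy_hours + 22.
Solve -18*therapy_hours + 22 = -50: therapy_hours = (-50 - 22) / -18 = 4.

therapy_hours = 4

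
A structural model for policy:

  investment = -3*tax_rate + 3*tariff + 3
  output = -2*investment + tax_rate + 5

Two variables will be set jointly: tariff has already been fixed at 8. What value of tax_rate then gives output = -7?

tax_rate = 6

With tariff held at 8:
Substituting into the investment equation gives investment = -3*tax_rate + 27.
Substituting into the output equation gives output = 7*tax_rate - 49.
Solve 7*tax_rate - 49 = -7: tax_rate = (-7 + 49) / 7 = 6.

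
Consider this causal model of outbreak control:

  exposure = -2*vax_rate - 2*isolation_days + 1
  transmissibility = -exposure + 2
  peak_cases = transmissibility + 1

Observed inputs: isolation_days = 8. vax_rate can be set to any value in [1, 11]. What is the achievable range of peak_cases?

20 to 40

Substituting into the exposure equation gives exposure = -2*vax_rate - 15.
So transmissibility = 2*vax_rate + 17.
So peak_cases = 2*vax_rate + 18.
Linear in vax_rate, so extremes are at the endpoints: vax_rate = 1 gives peak_cases = 20; vax_rate = 11 gives peak_cases = 40.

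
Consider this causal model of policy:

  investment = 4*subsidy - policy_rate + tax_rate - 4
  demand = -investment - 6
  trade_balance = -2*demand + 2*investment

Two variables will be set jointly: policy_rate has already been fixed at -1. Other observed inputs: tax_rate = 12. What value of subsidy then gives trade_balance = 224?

With policy_rate held at -1:
Substituting into the investment equation gives investment = 4*subsidy + 9.
Substituting into the demand equation gives demand = -4*subsidy - 15.
So trade_balance = 16*subsidy + 48.
Solve 16*subsidy + 48 = 224: subsidy = (224 - 48) / 16 = 11.

subsidy = 11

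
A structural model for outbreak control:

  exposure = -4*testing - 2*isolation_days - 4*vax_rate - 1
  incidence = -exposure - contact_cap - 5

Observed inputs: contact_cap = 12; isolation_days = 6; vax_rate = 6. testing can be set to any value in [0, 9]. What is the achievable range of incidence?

Substituting into the exposure equation gives exposure = -4*testing - 37.
Substituting into the incidence equation gives incidence = 4*testing + 20.
Linear in testing, so extremes are at the endpoints: testing = 0 gives incidence = 20; testing = 9 gives incidence = 56.

20 to 56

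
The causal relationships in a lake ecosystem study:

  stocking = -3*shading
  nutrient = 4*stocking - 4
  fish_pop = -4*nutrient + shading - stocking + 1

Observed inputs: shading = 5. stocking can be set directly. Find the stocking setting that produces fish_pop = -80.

Intervening on stocking fixes its value directly, overriding its dependence on shading.
Substituting into the fish_pop equation gives fish_pop = -17*stocking + 22.
Solve -17*stocking + 22 = -80: stocking = (-80 - 22) / -17 = 6.

stocking = 6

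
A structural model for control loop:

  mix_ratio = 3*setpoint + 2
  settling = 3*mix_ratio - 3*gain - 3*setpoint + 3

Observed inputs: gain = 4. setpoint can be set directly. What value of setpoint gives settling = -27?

Substituting into the settling equation gives settling = 6*setpoint - 3.
Solve 6*setpoint - 3 = -27: setpoint = (-27 + 3) / 6 = -4.

setpoint = -4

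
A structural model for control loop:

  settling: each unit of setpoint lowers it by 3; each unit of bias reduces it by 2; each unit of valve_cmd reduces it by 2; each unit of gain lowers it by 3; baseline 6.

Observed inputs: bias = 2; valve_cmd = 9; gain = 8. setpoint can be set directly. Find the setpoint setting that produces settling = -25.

setpoint = -5

Substituting into the settling equation gives settling = -3*setpoint - 40.
Solve -3*setpoint - 40 = -25: setpoint = (-25 + 40) / -3 = -5.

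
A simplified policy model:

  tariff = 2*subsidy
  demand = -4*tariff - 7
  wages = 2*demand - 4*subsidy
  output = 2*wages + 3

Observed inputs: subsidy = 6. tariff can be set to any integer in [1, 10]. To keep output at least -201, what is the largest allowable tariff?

tariff = 8

Intervening on tariff fixes its value directly, overriding its dependence on subsidy.
Substituting into the wages equation gives wages = -8*tariff - 38.
Substituting into the output equation gives output = -16*tariff - 73.
Require -16*tariff - 73 ≥ -201, so tariff ≤ 8.
The largest integer in [1, 10] satisfying this is 8.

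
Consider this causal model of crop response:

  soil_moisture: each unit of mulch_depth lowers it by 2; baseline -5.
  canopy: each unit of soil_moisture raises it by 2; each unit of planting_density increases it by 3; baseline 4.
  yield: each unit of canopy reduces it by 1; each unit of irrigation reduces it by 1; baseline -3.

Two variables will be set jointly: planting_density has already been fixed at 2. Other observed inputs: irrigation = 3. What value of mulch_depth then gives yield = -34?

mulch_depth = -7

With planting_density held at 2:
Substituting into the canopy equation gives canopy = -4*mulch_depth.
So yield = 4*mulch_depth - 6.
Solve 4*mulch_depth - 6 = -34: mulch_depth = (-34 + 6) / 4 = -7.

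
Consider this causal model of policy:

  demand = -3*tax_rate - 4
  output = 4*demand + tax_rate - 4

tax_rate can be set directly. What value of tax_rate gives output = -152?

tax_rate = 12

Substituting into the output equation gives output = -11*tax_rate - 20.
Solve -11*tax_rate - 20 = -152: tax_rate = (-152 + 20) / -11 = 12.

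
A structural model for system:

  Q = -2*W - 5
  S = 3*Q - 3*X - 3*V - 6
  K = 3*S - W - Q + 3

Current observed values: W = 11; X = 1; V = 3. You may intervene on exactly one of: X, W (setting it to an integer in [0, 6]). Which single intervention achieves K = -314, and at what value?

Intervening on X: with other inputs at their observed values, K = -9*X - 269. Solving for -314 gives X = 5, within [0, 6].
Intervening on W: K = -17*W - 91. Reaching -314 requires W = 223/17, not an integer.

set X = 5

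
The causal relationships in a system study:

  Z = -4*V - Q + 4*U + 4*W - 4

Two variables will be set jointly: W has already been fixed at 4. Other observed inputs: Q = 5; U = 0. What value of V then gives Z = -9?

With W held at 4:
Substituting into the Z equation gives Z = -4*V + 7.
Solve -4*V + 7 = -9: V = (-9 - 7) / -4 = 4.

V = 4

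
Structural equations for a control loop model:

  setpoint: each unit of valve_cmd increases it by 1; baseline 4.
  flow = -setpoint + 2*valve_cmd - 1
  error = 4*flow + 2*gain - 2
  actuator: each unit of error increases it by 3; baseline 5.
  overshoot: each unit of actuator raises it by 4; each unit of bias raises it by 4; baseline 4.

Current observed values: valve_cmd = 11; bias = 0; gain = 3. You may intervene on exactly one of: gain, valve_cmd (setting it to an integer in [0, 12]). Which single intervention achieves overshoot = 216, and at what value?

Intervening on gain: overshoot = 24*gain + 288. Reaching 216 requires gain = -3, outside [0, 12].
Intervening on valve_cmd: with other inputs at their observed values, overshoot = 48*valve_cmd - 168. Solving for 216 gives valve_cmd = 8, within [0, 12].

set valve_cmd = 8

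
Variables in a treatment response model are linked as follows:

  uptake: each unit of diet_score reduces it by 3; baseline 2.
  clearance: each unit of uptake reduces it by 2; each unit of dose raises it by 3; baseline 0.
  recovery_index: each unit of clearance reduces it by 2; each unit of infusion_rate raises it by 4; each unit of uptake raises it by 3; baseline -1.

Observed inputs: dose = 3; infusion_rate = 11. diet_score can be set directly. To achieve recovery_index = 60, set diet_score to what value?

Substituting into the clearance equation gives clearance = 6*diet_score + 5.
Substituting into the recovery_index equation gives recovery_index = -21*diet_score + 39.
Solve -21*diet_score + 39 = 60: diet_score = (60 - 39) / -21 = -1.

diet_score = -1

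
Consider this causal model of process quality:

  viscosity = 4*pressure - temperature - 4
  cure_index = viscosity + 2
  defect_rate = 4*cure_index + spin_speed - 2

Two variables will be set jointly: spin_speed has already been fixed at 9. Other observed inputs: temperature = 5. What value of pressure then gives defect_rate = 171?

With spin_speed held at 9:
Substituting into the viscosity equation gives viscosity = 4*pressure - 9.
So cure_index = 4*pressure - 7.
So defect_rate = 16*pressure - 21.
Solve 16*pressure - 21 = 171: pressure = (171 + 21) / 16 = 12.

pressure = 12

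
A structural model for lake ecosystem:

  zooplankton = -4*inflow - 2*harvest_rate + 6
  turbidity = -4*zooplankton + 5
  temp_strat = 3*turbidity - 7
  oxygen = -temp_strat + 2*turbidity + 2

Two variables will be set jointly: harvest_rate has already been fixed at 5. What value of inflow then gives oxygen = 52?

inflow = -4

With harvest_rate held at 5:
Substituting into the zooplankton equation gives zooplankton = -4*inflow - 4.
Substituting into the turbidity equation gives turbidity = 16*inflow + 21.
temp_strat becomes 48*inflow + 56.
oxygen becomes -16*inflow - 12.
Solve -16*inflow - 12 = 52: inflow = (52 + 12) / -16 = -4.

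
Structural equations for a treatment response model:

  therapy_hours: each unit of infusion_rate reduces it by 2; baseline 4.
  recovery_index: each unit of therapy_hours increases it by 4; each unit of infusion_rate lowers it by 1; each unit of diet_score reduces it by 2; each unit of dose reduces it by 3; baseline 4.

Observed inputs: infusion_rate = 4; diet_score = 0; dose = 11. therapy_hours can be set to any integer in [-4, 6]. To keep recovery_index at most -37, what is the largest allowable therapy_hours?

therapy_hours = -1

Intervening on therapy_hours fixes its value directly, overriding its dependence on infusion_rate.
Substituting into the recovery_index equation gives recovery_index = 4*therapy_hours - 33.
Require 4*therapy_hours - 33 ≤ -37, so therapy_hours ≤ -1.
The largest integer in [-4, 6] satisfying this is -1.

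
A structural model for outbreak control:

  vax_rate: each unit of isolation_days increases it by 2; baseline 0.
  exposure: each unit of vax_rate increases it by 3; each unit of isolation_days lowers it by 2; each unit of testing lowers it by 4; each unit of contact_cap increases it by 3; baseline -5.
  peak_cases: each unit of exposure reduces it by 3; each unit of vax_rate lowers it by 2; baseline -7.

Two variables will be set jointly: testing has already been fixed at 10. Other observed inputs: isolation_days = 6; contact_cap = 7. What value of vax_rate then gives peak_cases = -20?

vax_rate = 11

With testing held at 10:
Intervening on vax_rate fixes its value directly, overriding its dependence on isolation_days.
Substituting into the exposure equation gives exposure = 3*vax_rate - 36.
Substituting into the peak_cases equation gives peak_cases = -11*vax_rate + 101.
Solve -11*vax_rate + 101 = -20: vax_rate = (-20 - 101) / -11 = 11.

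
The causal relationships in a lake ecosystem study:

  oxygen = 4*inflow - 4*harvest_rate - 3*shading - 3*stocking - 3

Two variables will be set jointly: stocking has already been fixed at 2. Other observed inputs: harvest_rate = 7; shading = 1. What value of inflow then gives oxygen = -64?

With stocking held at 2:
Substituting into the oxygen equation gives oxygen = 4*inflow - 40.
Solve 4*inflow - 40 = -64: inflow = (-64 + 40) / 4 = -6.

inflow = -6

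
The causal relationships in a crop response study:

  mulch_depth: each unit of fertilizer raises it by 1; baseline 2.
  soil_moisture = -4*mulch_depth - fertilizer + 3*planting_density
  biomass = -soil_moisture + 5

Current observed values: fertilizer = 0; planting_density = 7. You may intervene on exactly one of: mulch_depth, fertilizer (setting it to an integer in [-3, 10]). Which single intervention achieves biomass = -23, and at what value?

Intervening on mulch_depth: biomass = 4*mulch_depth - 16. Reaching -23 requires mulch_depth = -7/4, not an integer.
Intervening on fertilizer: with other inputs at their observed values, biomass = 5*fertilizer - 8. Solving for -23 gives fertilizer = -3, within [-3, 10].

set fertilizer = -3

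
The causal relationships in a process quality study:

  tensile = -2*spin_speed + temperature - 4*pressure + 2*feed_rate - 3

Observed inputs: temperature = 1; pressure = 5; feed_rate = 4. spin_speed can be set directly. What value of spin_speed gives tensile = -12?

Substituting into the tensile equation gives tensile = -2*spin_speed - 14.
Solve -2*spin_speed - 14 = -12: spin_speed = (-12 + 14) / -2 = -1.

spin_speed = -1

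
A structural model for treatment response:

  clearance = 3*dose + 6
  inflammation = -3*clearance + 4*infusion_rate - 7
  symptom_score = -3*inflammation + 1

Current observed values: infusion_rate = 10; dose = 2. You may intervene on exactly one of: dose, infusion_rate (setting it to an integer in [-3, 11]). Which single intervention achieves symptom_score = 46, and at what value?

Intervening on dose: symptom_score = 27*dose - 44. Reaching 46 requires dose = 10/3, not an integer.
Intervening on infusion_rate: with other inputs at their observed values, symptom_score = -12*infusion_rate + 130. Solving for 46 gives infusion_rate = 7, within [-3, 11].

set infusion_rate = 7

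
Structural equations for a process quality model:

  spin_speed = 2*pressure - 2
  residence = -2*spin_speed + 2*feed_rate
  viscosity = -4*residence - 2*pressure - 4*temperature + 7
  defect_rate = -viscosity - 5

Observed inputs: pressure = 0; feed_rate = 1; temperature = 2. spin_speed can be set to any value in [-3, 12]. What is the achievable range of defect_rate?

-92 to 28

Intervening on spin_speed fixes its value directly, overriding its dependence on pressure.
Substituting into the residence equation gives residence = -2*spin_speed + 2.
Substituting into the viscosity equation gives viscosity = 8*spin_speed - 9.
This gives defect_rate = -8*spin_speed + 4.
Linear in spin_speed, so extremes are at the endpoints: spin_speed = -3 gives defect_rate = 28; spin_speed = 12 gives defect_rate = -92.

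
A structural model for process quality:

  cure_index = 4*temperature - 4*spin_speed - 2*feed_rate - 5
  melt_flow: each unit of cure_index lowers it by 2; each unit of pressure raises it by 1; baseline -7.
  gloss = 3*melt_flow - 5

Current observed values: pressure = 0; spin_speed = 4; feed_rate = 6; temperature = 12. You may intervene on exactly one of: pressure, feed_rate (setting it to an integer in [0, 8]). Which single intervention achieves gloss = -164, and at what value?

Intervening on pressure: gloss = 3*pressure - 116. Reaching -164 requires pressure = -16, outside [0, 8].
Intervening on feed_rate: with other inputs at their observed values, gloss = 12*feed_rate - 188. Solving for -164 gives feed_rate = 2, within [0, 8].

set feed_rate = 2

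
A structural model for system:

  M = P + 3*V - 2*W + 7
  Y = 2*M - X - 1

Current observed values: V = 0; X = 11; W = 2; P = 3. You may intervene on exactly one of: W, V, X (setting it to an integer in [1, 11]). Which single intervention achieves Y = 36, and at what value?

Intervening on W: Y = -4*W + 8. Reaching 36 requires W = -7, outside [1, 11].
Intervening on V: with other inputs at their observed values, Y = 6*V. Solving for 36 gives V = 6, within [1, 11].
Intervening on X: Y = -X + 11. Reaching 36 requires X = -25, outside [1, 11].

set V = 6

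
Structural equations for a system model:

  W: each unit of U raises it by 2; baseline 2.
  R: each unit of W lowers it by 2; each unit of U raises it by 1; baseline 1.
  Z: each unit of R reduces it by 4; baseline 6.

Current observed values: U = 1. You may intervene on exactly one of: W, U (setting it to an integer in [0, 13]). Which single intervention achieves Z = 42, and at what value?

Intervening on W: Z = 8*W - 2. Reaching 42 requires W = 11/2, not an integer.
Intervening on U: with other inputs at their observed values, Z = 12*U + 18. Solving for 42 gives U = 2, within [0, 13].

set U = 2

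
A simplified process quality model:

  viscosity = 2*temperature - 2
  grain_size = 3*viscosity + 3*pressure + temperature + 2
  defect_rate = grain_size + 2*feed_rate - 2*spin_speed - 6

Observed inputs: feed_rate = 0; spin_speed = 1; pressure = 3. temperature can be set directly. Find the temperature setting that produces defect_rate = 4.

Substituting into the grain_size equation gives grain_size = 7*temperature + 5.
Substituting into the defect_rate equation gives defect_rate = 7*temperature - 3.
Solve 7*temperature - 3 = 4: temperature = (4 + 3) / 7 = 1.

temperature = 1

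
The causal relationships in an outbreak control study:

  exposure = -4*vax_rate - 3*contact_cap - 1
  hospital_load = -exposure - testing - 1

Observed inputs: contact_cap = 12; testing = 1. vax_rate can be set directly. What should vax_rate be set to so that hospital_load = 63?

vax_rate = 7

Substituting into the exposure equation gives exposure = -4*vax_rate - 37.
This gives hospital_load = 4*vax_rate + 35.
Solve 4*vax_rate + 35 = 63: vax_rate = (63 - 35) / 4 = 7.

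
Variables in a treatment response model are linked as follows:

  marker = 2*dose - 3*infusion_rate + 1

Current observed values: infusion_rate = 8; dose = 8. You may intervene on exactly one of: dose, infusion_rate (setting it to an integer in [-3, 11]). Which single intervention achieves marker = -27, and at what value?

set dose = -2

Intervening on dose: with other inputs at their observed values, marker = 2*dose - 23. Solving for -27 gives dose = -2, within [-3, 11].
Intervening on infusion_rate: marker = -3*infusion_rate + 17. Reaching -27 requires infusion_rate = 44/3, not an integer.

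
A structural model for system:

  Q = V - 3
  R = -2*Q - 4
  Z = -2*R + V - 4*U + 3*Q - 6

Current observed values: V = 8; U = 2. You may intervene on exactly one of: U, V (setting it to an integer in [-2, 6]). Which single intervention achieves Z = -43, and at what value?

set V = -2

Intervening on U: Z = -4*U + 45. Reaching -43 requires U = 22, outside [-2, 6].
Intervening on V: with other inputs at their observed values, Z = 8*V - 27. Solving for -43 gives V = -2, within [-2, 6].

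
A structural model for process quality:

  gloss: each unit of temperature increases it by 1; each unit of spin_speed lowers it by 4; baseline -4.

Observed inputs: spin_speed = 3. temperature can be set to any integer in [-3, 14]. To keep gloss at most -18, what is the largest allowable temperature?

temperature = -2

Substituting into the gloss equation gives gloss = temperature - 16.
Require temperature - 16 ≤ -18, so temperature ≤ -2.
The largest integer in [-3, 14] satisfying this is -2.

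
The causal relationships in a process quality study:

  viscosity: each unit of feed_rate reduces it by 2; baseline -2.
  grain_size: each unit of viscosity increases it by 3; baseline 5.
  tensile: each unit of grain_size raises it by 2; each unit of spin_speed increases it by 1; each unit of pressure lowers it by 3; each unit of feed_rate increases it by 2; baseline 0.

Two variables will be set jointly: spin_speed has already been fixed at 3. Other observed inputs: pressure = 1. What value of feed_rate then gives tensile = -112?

feed_rate = 11

With spin_speed held at 3:
Substituting into the grain_size equation gives grain_size = -6*feed_rate - 1.
tensile becomes -10*feed_rate - 2.
Solve -10*feed_rate - 2 = -112: feed_rate = (-112 + 2) / -10 = 11.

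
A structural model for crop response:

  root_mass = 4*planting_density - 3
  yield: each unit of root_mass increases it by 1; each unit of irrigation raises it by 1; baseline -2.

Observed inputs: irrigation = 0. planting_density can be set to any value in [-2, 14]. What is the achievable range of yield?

Substituting into the yield equation gives yield = 4*planting_density - 5.
Linear in planting_density, so extremes are at the endpoints: planting_density = -2 gives yield = -13; planting_density = 14 gives yield = 51.

-13 to 51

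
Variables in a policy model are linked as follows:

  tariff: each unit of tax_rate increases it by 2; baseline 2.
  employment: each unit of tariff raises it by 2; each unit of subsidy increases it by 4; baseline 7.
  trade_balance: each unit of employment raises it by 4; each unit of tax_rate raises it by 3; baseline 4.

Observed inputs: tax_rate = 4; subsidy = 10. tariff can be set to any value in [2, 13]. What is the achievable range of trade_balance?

220 to 308

Intervening on tariff fixes its value directly, overriding its dependence on tax_rate.
Substituting into the employment equation gives employment = 2*tariff + 47.
So trade_balance = 8*tariff + 204.
Linear in tariff, so extremes are at the endpoints: tariff = 2 gives trade_balance = 220; tariff = 13 gives trade_balance = 308.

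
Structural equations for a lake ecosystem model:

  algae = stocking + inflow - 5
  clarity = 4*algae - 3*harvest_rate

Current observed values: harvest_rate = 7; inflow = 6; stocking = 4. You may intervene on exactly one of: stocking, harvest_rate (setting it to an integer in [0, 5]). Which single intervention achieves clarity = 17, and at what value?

Intervening on stocking: clarity = 4*stocking - 17. Reaching 17 requires stocking = 17/2, not an integer.
Intervening on harvest_rate: with other inputs at their observed values, clarity = -3*harvest_rate + 20. Solving for 17 gives harvest_rate = 1, within [0, 5].

set harvest_rate = 1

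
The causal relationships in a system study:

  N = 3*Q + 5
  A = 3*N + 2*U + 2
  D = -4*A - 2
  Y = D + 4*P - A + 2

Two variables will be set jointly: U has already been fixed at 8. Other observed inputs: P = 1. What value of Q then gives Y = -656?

With U held at 8:
Substituting into the A equation gives A = 9*Q + 33.
Substituting into the D equation gives D = -36*Q - 134.
Substituting into the Y equation gives Y = -45*Q - 161.
Solve -45*Q - 161 = -656: Q = (-656 + 161) / -45 = 11.

Q = 11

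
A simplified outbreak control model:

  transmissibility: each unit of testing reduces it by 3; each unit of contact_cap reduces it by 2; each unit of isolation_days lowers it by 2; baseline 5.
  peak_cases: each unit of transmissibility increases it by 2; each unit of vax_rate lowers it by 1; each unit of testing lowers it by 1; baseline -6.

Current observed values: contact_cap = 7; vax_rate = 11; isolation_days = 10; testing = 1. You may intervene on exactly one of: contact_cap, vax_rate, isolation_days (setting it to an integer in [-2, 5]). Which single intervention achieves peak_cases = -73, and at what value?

Intervening on contact_cap: peak_cases = -4*contact_cap - 54. Reaching -73 requires contact_cap = 19/4, not an integer.
Intervening on vax_rate: with other inputs at their observed values, peak_cases = -vax_rate - 71. Solving for -73 gives vax_rate = 2, within [-2, 5].
Intervening on isolation_days: peak_cases = -4*isolation_days - 42. Reaching -73 requires isolation_days = 31/4, not an integer.

set vax_rate = 2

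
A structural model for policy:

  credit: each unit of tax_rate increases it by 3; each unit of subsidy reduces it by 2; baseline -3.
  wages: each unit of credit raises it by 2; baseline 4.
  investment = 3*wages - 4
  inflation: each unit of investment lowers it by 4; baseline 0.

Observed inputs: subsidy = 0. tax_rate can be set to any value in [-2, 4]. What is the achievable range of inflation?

Substituting into the credit equation gives credit = 3*tax_rate - 3.
Substituting into the wages equation gives wages = 6*tax_rate - 2.
Substituting into the investment equation gives investment = 18*tax_rate - 10.
inflation becomes -72*tax_rate + 40.
Linear in tax_rate, so extremes are at the endpoints: tax_rate = -2 gives inflation = 184; tax_rate = 4 gives inflation = -248.

-248 to 184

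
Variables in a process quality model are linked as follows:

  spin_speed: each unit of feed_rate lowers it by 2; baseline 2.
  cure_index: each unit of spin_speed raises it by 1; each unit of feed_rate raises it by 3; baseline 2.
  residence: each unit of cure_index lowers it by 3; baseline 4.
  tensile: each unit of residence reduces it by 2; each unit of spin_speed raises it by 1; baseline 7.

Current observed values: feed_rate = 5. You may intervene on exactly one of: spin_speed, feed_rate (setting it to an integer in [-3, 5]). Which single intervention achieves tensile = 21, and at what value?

Intervening on spin_speed: tensile = 7*spin_speed + 101. Reaching 21 requires spin_speed = -80/7, not an integer.
Intervening on feed_rate: with other inputs at their observed values, tensile = 4*feed_rate + 25. Solving for 21 gives feed_rate = -1, within [-3, 5].

set feed_rate = -1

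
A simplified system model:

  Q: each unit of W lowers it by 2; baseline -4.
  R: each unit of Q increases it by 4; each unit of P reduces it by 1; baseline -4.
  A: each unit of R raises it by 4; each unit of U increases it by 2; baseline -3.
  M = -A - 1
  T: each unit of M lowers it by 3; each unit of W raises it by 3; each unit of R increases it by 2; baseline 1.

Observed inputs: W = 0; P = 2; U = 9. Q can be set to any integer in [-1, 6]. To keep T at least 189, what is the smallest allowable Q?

Q = 4

Intervening on Q fixes its value directly, overriding its dependence on W.
Substituting into the R equation gives R = 4*Q - 6.
So A = 16*Q - 9.
Substituting into the M equation gives M = -16*Q + 8.
Substituting into the T equation gives T = 56*Q - 35.
Require 56*Q - 35 ≥ 189, so Q ≥ 4.
The smallest integer in [-1, 6] satisfying this is 4.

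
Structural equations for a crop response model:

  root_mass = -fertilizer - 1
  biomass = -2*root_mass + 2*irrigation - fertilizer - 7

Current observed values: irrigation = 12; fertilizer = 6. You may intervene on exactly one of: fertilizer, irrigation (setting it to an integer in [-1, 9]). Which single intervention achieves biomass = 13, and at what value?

set irrigation = 6

Intervening on fertilizer: biomass = fertilizer + 19. Reaching 13 requires fertilizer = -6, outside [-1, 9].
Intervening on irrigation: with other inputs at their observed values, biomass = 2*irrigation + 1. Solving for 13 gives irrigation = 6, within [-1, 9].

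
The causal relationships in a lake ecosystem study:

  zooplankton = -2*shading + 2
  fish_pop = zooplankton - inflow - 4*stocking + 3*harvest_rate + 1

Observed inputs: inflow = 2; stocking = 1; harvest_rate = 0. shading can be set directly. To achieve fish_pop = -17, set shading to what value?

shading = 7

Substituting into the fish_pop equation gives fish_pop = -2*shading - 3.
Solve -2*shading - 3 = -17: shading = (-17 + 3) / -2 = 7.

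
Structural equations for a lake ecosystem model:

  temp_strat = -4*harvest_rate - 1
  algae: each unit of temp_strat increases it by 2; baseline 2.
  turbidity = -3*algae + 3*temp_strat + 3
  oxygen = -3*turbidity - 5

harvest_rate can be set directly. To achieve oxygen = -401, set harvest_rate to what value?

harvest_rate = 11

Substituting into the algae equation gives algae = -8*harvest_rate.
So turbidity = 12*harvest_rate.
So oxygen = -36*harvest_rate - 5.
Solve -36*harvest_rate - 5 = -401: harvest_rate = (-401 + 5) / -36 = 11.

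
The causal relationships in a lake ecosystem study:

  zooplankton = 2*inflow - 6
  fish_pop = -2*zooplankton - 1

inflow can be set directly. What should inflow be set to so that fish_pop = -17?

inflow = 7

Substituting into the fish_pop equation gives fish_pop = -4*inflow + 11.
Solve -4*inflow + 11 = -17: inflow = (-17 - 11) / -4 = 7.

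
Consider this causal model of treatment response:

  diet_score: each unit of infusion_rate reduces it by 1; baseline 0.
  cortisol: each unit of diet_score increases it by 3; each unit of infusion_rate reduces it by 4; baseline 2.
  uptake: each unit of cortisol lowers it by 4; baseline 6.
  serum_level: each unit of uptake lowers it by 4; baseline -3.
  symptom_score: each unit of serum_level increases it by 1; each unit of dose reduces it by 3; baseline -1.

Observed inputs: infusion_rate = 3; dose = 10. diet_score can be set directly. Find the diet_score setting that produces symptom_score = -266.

diet_score = -1

Intervening on diet_score fixes its value directly, overriding its dependence on infusion_rate.
Substituting into the cortisol equation gives cortisol = 3*diet_score - 10.
uptake becomes -12*diet_score + 46.
serum_level becomes 48*diet_score - 187.
Substituting into the symptom_score equation gives symptom_score = 48*diet_score - 218.
Solve 48*diet_score - 218 = -266: diet_score = (-266 + 218) / 48 = -1.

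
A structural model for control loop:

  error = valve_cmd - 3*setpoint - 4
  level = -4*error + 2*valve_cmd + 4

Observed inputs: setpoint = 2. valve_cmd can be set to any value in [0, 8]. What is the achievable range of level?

28 to 44

Substituting into the error equation gives error = valve_cmd - 10.
Substituting into the level equation gives level = -2*valve_cmd + 44.
Linear in valve_cmd, so extremes are at the endpoints: valve_cmd = 0 gives level = 44; valve_cmd = 8 gives level = 28.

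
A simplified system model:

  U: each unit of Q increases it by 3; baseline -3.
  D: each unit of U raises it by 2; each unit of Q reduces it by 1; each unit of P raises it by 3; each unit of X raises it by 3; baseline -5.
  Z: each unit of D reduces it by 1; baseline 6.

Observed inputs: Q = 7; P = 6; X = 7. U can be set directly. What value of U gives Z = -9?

Intervening on U fixes its value directly, overriding its dependence on Q.
Substituting into the D equation gives D = 2*U + 27.
Substituting into the Z equation gives Z = -2*U - 21.
Solve -2*U - 21 = -9: U = (-9 + 21) / -2 = -6.

U = -6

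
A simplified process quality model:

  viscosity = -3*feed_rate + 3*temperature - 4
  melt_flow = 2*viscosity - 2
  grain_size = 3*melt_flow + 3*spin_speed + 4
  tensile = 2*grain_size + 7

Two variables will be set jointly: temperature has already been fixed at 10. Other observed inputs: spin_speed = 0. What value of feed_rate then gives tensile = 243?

With temperature held at 10:
Substituting into the viscosity equation gives viscosity = -3*feed_rate + 26.
Substituting into the melt_flow equation gives melt_flow = -6*feed_rate + 50.
This gives grain_size = -18*feed_rate + 154.
tensile becomes -36*feed_rate + 315.
Solve -36*feed_rate + 315 = 243: feed_rate = (243 - 315) / -36 = 2.

feed_rate = 2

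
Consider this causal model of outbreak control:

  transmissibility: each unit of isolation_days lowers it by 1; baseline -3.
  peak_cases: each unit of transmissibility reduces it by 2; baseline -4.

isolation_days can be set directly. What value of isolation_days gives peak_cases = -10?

isolation_days = -6

Substituting into the peak_cases equation gives peak_cases = 2*isolation_days + 2.
Solve 2*isolation_days + 2 = -10: isolation_days = (-10 - 2) / 2 = -6.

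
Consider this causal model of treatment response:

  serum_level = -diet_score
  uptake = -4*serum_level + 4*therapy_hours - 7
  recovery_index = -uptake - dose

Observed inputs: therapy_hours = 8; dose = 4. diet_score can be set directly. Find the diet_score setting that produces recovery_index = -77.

diet_score = 12

Substituting into the uptake equation gives uptake = 4*diet_score + 25.
Substituting into the recovery_index equation gives recovery_index = -4*diet_score - 29.
Solve -4*diet_score - 29 = -77: diet_score = (-77 + 29) / -4 = 12.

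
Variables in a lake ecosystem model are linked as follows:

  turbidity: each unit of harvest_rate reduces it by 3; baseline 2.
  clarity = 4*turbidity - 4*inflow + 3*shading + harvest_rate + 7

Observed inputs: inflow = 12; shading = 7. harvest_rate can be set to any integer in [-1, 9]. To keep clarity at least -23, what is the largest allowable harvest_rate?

harvest_rate = 1

Substituting into the clarity equation gives clarity = -11*harvest_rate - 12.
Require -11*harvest_rate - 12 ≥ -23, so harvest_rate ≤ 1.
The largest integer in [-1, 9] satisfying this is 1.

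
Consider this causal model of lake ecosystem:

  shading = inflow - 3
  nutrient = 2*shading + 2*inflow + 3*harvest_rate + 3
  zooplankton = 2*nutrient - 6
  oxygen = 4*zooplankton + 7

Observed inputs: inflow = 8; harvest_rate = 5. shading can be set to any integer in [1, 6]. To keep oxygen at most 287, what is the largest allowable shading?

shading = 2

Intervening on shading fixes its value directly, overriding its dependence on inflow.
Substituting into the nutrient equation gives nutrient = 2*shading + 34.
Substituting into the zooplankton equation gives zooplankton = 4*shading + 62.
So oxygen = 16*shading + 255.
Require 16*shading + 255 ≤ 287, so shading ≤ 2.
The largest integer in [1, 6] satisfying this is 2.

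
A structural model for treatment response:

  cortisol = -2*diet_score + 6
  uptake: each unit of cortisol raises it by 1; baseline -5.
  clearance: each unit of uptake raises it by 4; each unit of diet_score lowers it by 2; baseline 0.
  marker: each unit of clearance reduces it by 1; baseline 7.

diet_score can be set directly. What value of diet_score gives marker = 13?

diet_score = 1

Substituting into the uptake equation gives uptake = -2*diet_score + 1.
clearance becomes -10*diet_score + 4.
Substituting into the marker equation gives marker = 10*diet_score + 3.
Solve 10*diet_score + 3 = 13: diet_score = (13 - 3) / 10 = 1.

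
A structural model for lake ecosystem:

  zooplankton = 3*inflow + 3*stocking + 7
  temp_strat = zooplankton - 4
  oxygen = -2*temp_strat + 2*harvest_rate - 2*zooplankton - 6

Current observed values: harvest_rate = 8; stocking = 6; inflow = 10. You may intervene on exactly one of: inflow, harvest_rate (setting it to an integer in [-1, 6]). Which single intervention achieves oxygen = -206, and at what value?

set harvest_rate = 6

Intervening on inflow: oxygen = -12*inflow - 82. Reaching -206 requires inflow = 31/3, not an integer.
Intervening on harvest_rate: with other inputs at their observed values, oxygen = 2*harvest_rate - 218. Solving for -206 gives harvest_rate = 6, within [-1, 6].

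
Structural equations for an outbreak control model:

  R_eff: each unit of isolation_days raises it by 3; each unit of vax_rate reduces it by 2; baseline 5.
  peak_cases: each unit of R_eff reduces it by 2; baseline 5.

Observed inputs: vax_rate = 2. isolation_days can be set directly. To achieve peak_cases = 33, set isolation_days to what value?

Substituting into the R_eff equation gives R_eff = 3*isolation_days + 1.
Substituting into the peak_cases equation gives peak_cases = -6*isolation_days + 3.
Solve -6*isolation_days + 3 = 33: isolation_days = (33 - 3) / -6 = -5.

isolation_days = -5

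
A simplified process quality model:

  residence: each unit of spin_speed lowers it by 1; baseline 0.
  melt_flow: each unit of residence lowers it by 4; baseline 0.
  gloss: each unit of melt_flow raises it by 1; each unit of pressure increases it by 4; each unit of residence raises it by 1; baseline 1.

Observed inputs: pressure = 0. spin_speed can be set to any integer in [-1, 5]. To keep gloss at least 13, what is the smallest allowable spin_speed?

spin_speed = 4

Substituting into the melt_flow equation gives melt_flow = 4*spin_speed.
gloss becomes 3*spin_speed + 1.
Require 3*spin_speed + 1 ≥ 13, so spin_speed ≥ 4.
The smallest integer in [-1, 5] satisfying this is 4.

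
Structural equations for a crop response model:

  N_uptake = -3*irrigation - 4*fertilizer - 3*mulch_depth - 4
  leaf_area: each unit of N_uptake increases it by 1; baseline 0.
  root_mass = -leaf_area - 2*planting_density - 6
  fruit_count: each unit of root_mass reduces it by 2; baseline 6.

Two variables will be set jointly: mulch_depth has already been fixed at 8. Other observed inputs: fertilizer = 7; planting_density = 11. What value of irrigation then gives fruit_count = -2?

irrigation = -8

With mulch_depth held at 8:
Substituting into the N_uptake equation gives N_uptake = -3*irrigation - 56.
Substituting into the leaf_area equation gives leaf_area = -3*irrigation - 56.
Substituting into the root_mass equation gives root_mass = 3*irrigation + 28.
This gives fruit_count = -6*irrigation - 50.
Solve -6*irrigation - 50 = -2: irrigation = (-2 + 50) / -6 = -8.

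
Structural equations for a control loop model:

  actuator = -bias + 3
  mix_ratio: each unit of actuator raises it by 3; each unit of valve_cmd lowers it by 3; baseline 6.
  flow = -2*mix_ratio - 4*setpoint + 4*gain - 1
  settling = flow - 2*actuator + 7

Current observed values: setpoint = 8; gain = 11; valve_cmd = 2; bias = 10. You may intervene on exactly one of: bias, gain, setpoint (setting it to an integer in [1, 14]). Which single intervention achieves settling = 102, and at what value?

Intervening on bias: settling = 8*bias - 6. Reaching 102 requires bias = 27/2, not an integer.
Intervening on gain: settling = 4*gain + 30. Reaching 102 requires gain = 18, outside [1, 14].
Intervening on setpoint: with other inputs at their observed values, settling = -4*setpoint + 106. Solving for 102 gives setpoint = 1, within [1, 14].

set setpoint = 1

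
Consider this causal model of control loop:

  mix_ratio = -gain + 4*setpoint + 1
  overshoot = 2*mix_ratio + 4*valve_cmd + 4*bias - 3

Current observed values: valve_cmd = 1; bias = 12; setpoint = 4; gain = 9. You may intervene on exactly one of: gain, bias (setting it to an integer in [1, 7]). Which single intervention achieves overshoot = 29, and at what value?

set bias = 3

Intervening on gain: overshoot = -2*gain + 83. Reaching 29 requires gain = 27, outside [1, 7].
Intervening on bias: with other inputs at their observed values, overshoot = 4*bias + 17. Solving for 29 gives bias = 3, within [1, 7].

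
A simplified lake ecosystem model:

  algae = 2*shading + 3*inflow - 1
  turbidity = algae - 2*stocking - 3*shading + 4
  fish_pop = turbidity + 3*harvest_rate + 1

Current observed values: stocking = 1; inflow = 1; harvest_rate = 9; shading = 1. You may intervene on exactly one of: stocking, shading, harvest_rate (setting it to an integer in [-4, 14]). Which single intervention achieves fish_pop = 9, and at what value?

Intervening on stocking: with other inputs at their observed values, fish_pop = -2*stocking + 33. Solving for 9 gives stocking = 12, within [-4, 14].
Intervening on shading: fish_pop = -shading + 32. Reaching 9 requires shading = 23, outside [-4, 14].
Intervening on harvest_rate: fish_pop = 3*harvest_rate + 4. Reaching 9 requires harvest_rate = 5/3, not an integer.

set stocking = 12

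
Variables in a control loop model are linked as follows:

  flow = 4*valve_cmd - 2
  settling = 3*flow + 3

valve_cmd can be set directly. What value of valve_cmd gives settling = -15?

valve_cmd = -1

Substituting into the settling equation gives settling = 12*valve_cmd - 3.
Solve 12*valve_cmd - 3 = -15: valve_cmd = (-15 + 3) / 12 = -1.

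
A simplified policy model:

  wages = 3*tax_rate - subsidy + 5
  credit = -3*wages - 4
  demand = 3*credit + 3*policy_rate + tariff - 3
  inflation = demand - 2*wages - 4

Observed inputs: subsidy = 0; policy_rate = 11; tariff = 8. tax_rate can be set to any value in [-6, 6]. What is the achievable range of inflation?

Substituting into the wages equation gives wages = 3*tax_rate + 5.
Substituting into the credit equation gives credit = -9*tax_rate - 19.
demand becomes -27*tax_rate - 19.
Substituting into the inflation equation gives inflation = -33*tax_rate - 33.
Linear in tax_rate, so extremes are at the endpoints: tax_rate = -6 gives inflation = 165; tax_rate = 6 gives inflation = -231.

-231 to 165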